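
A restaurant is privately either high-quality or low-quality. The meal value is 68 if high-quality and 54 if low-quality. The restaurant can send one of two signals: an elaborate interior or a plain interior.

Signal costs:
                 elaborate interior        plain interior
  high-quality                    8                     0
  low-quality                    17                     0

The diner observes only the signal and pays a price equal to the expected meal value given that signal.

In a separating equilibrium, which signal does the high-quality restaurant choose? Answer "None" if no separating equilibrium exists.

Try high-quality → elaborate interior, low-quality → plain interior:
  If types separate, elaborate interior earns payment 68 and plain interior earns 54.
  High-quality: elaborate interior gives 68 − 8 = 60; plain interior gives 54 − 0 = 54. No deviation. ✓
  Low-quality: plain interior gives 54 − 0 = 54; elaborate interior gives 68 − 17 = 51. No deviation. ✓
Both hold — the high-quality type sends elaborate interior.

elaborate interior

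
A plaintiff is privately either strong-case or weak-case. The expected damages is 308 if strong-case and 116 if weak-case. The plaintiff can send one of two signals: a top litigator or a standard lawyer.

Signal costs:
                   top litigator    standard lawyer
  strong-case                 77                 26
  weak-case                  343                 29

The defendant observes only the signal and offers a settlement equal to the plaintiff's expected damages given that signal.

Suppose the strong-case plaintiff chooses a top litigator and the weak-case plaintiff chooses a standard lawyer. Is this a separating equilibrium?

Under separation the defendant infers type exactly: top litigator → strong-case (pays 308), standard lawyer → weak-case (pays 116).
Strong-case: top litigator gives 308 − 77 = 231; standard lawyer gives 116 − 26 = 90. No deviation. ✓
Weak-case: standard lawyer gives 116 − 29 = 87; top litigator gives 308 − 343 = -35. No deviation. ✓
Neither type gains from mimicking the other.

Yes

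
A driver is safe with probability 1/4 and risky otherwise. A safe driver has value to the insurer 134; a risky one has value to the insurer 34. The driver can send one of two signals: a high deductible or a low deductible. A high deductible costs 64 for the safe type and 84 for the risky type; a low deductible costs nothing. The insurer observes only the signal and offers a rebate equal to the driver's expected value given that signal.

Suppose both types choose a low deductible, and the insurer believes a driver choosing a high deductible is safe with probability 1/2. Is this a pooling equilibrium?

Yes

At the pooled signal (low deductible) the insurer holds the prior 1/4 and pays 1/4·134 + 3/4·34 = 59. Off-path (high deductible) belief 1/2 gives 1/2·134 + 1/2·34 = 84.
Safe: low deductible gives 59 − 0 = 59; high deductible gives 84 − 64 = 20. Stays. ✓
Risky: low deductible gives 59 − 0 = 59; high deductible gives 84 − 84 = 0. Stays. ✓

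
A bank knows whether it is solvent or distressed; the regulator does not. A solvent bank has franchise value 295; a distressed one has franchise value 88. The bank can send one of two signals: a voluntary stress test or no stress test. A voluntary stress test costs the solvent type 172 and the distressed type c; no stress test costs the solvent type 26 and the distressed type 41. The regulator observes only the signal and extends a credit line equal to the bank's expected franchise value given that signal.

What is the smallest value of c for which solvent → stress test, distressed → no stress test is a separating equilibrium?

Under separation: stress test → solvent (pays 295); no stress test → distressed (pays 88).
Solvent: 295 − 172 = 123 ≥ 88 − 26 = 62. Holds regardless of c. ✓
Distressed: 88 − 41 ≥ 295 − c, so c ≥ 295 − 47 = 248.

248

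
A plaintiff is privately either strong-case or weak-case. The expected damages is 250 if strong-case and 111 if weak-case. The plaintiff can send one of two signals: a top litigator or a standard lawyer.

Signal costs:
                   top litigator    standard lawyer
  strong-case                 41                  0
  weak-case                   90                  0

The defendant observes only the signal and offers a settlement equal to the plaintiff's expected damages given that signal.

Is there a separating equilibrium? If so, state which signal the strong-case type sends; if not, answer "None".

Try strong-case → top litigator, weak-case → standard lawyer:
  If types separate, top litigator earns payment 250 and standard lawyer earns 111.
  Strong-case: top litigator gives 250 − 41 = 209; standard lawyer gives 111 − 0 = 111. No deviation. ✓
  Weak-case: standard lawyer gives 111 − 0 = 111; top litigator gives 250 − 90 = 160. Would deviate. ✗
Try strong-case → standard lawyer, weak-case → top litigator:
  If types separate, standard lawyer earns payment 250 and top litigator earns 111.
  Strong-case: standard lawyer gives 250 − 0 = 250; top litigator gives 111 − 41 = 70. No deviation. ✓
  Weak-case: top litigator gives 111 − 90 = 21; standard lawyer gives 250 − 0 = 250. Would deviate. ✗
Neither assignment is incentive-compatible.

None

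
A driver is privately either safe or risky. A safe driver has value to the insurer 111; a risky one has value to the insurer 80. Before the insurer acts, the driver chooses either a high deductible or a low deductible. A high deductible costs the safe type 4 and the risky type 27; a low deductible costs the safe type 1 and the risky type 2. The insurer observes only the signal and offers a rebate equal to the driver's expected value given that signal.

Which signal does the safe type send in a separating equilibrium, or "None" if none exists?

Try safe → high deductible, risky → low deductible:
  If types separate, high deductible earns payment 111 and low deductible earns 80.
  Safe: high deductible gives 111 − 4 = 107; low deductible gives 80 − 1 = 79. No deviation. ✓
  Risky: low deductible gives 80 − 2 = 78; high deductible gives 111 − 27 = 84. Would deviate. ✗
Try safe → low deductible, risky → high deductible:
  If types separate, low deductible earns payment 111 and high deductible earns 80.
  Safe: low deductible gives 111 − 1 = 110; high deductible gives 80 − 4 = 76. No deviation. ✓
  Risky: high deductible gives 80 − 27 = 53; low deductible gives 111 − 2 = 109. Would deviate. ✗
Neither assignment is incentive-compatible.

None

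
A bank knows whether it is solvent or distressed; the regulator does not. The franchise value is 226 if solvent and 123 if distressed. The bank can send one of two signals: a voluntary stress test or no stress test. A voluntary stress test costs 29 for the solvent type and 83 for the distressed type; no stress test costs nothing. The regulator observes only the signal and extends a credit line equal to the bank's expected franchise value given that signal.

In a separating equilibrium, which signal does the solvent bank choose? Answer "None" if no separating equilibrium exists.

Try solvent → stress test, distressed → no stress test:
  If types separate, stress test earns payment 226 and no stress test earns 123.
  Solvent: stress test gives 226 − 29 = 197; no stress test gives 123 − 0 = 123. No deviation. ✓
  Distressed: no stress test gives 123 − 0 = 123; stress test gives 226 − 83 = 143. Would deviate. ✗
Try solvent → no stress test, distressed → stress test:
  If types separate, no stress test earns payment 226 and stress test earns 123.
  Solvent: no stress test gives 226 − 0 = 226; stress test gives 123 − 29 = 94. No deviation. ✓
  Distressed: stress test gives 123 − 83 = 40; no stress test gives 226 − 0 = 226. Would deviate. ✗
Neither assignment is incentive-compatible.

None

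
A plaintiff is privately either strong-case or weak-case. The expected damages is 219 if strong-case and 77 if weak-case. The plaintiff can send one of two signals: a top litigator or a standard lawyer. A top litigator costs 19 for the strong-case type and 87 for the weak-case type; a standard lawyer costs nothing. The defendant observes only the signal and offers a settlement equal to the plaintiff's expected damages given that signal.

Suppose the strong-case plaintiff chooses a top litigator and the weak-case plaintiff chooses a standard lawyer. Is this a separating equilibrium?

No

Under separation the defendant infers type exactly: top litigator → strong-case (pays 219), standard lawyer → weak-case (pays 77).
Strong-case: top litigator gives 219 − 19 = 200; standard lawyer gives 77 − 0 = 77. No deviation. ✓
Weak-case: standard lawyer gives 77 − 0 = 77; top litigator gives 219 − 87 = 132. Would deviate. ✗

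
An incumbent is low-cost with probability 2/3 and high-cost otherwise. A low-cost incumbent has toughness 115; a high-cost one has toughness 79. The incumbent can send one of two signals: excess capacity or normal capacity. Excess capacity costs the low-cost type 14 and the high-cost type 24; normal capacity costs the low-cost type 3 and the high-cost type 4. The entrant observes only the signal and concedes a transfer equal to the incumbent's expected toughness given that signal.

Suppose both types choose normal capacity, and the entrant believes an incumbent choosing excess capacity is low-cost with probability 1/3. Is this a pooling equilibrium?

On the equilibrium path (normal capacity) the entrant holds the prior 2/3 and pays 2/3·115 + 1/3·79 = 103. Off-path (excess capacity) belief 1/3 gives 1/3·115 + 2/3·79 = 91.
Low-cost: normal capacity gives 103 − 3 = 100; excess capacity gives 91 − 14 = 77. Stays. ✓
High-cost: normal capacity gives 103 − 4 = 99; excess capacity gives 91 − 24 = 67. Stays. ✓
Beliefs are Bayes-consistent on-path and both types best-respond.

Yes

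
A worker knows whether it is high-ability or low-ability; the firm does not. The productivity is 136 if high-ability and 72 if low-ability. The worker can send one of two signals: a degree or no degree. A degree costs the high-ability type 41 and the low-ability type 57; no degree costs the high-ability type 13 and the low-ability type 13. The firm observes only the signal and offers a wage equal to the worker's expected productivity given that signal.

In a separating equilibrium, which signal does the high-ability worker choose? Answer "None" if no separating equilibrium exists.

Try high-ability → degree, low-ability → no degree:
  Under separation the firm infers type exactly: degree → high-ability (pays 136), no degree → low-ability (pays 72).
  High-ability: degree gives 136 − 41 = 95; no degree gives 72 − 13 = 59. No deviation. ✓
  Low-ability: no degree gives 72 − 13 = 59; degree gives 136 − 57 = 79. Would deviate. ✗
Try high-ability → no degree, low-ability → degree:
  Under separation the firm infers type exactly: no degree → high-ability (pays 136), degree → low-ability (pays 72).
  High-ability: no degree gives 136 − 13 = 123; degree gives 72 − 41 = 31. No deviation. ✓
  Low-ability: degree gives 72 − 57 = 15; no degree gives 136 − 13 = 123. Would deviate. ✗
Neither assignment is incentive-compatible.

None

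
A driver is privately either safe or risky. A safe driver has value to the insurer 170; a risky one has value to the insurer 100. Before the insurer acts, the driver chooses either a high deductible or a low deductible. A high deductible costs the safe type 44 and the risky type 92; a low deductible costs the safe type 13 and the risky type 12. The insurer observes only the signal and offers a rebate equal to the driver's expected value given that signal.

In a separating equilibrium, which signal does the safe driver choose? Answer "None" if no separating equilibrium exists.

high deductible

Try safe → high deductible, risky → low deductible:
  If types separate, high deductible earns payment 170 and low deductible earns 100.
  Safe: high deductible gives 170 − 44 = 126; low deductible gives 100 − 13 = 87. No deviation. ✓
  Risky: low deductible gives 100 − 12 = 88; high deductible gives 170 − 92 = 78. No deviation. ✓
Both hold — the safe type sends high deductible.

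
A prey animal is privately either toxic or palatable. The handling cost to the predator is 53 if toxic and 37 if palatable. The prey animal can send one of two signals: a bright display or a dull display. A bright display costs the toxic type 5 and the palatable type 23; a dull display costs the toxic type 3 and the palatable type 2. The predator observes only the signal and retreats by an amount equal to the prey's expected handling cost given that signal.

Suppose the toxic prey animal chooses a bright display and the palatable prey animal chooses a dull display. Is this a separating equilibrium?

Under separation the predator infers type exactly: bright display → toxic (pays 53), dull display → palatable (pays 37).
Toxic: bright display gives 53 − 5 = 48; dull display gives 37 − 3 = 34. No deviation. ✓
Palatable: dull display gives 37 − 2 = 35; bright display gives 53 − 23 = 30. No deviation. ✓
Both incentive constraints hold.

Yes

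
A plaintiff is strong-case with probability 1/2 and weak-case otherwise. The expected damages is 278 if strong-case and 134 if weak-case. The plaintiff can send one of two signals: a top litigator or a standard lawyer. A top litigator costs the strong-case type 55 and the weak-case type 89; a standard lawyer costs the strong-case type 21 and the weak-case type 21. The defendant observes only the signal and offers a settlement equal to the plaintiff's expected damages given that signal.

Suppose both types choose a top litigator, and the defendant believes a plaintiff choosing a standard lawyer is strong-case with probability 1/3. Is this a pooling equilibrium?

At the pooled signal (top litigator) the defendant holds the prior 1/2 and pays 1/2·278 + 1/2·134 = 206. Off-path (standard lawyer) belief 1/3 gives 1/3·278 + 2/3·134 = 182.
Strong-case: top litigator gives 206 − 55 = 151; standard lawyer gives 182 − 21 = 161. Deviates. ✗
Weak-case: top litigator gives 206 − 89 = 117; standard lawyer gives 182 − 21 = 161. Deviates. ✗

No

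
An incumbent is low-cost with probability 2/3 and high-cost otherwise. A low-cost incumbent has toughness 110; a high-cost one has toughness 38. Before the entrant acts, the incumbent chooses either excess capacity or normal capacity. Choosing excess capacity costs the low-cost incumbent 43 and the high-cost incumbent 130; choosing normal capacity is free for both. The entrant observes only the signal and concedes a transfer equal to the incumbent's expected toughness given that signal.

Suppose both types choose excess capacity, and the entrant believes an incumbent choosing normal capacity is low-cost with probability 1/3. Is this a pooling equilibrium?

At the pooled signal (excess capacity) the entrant holds the prior 2/3 and pays 2/3·110 + 1/3·38 = 86. Off-path (normal capacity) belief 1/3 gives 1/3·110 + 2/3·38 = 62.
Low-cost: excess capacity gives 86 − 43 = 43; normal capacity gives 62 − 0 = 62. Deviates. ✗
High-cost: excess capacity gives 86 − 130 = -44; normal capacity gives 62 − 0 = 62. Deviates. ✗

No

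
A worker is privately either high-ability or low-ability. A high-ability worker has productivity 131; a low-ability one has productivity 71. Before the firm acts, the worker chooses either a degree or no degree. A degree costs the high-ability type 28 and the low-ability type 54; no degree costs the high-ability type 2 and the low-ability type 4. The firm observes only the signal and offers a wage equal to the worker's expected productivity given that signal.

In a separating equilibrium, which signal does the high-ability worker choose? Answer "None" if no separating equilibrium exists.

Try high-ability → degree, low-ability → no degree:
  If types separate, degree earns payment 131 and no degree earns 71.
  High-ability: degree gives 131 − 28 = 103; no degree gives 71 − 2 = 69. No deviation. ✓
  Low-ability: no degree gives 71 − 4 = 67; degree gives 131 − 54 = 77. Would deviate. ✗
Try high-ability → no degree, low-ability → degree:
  If types separate, no degree earns payment 131 and degree earns 71.
  High-ability: no degree gives 131 − 2 = 129; degree gives 71 − 28 = 43. No deviation. ✓
  Low-ability: degree gives 71 − 54 = 17; no degree gives 131 − 4 = 127. Would deviate. ✗
Neither assignment is incentive-compatible.

None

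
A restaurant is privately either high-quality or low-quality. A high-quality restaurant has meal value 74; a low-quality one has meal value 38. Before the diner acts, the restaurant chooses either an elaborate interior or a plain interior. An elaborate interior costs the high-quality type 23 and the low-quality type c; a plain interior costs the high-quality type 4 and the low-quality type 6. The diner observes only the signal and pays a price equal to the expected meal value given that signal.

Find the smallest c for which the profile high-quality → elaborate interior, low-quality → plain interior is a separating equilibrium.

42

Under separation: elaborate interior → high-quality (pays 74); plain interior → low-quality (pays 38).
High-quality: 74 − 23 = 51 ≥ 38 − 4 = 34. Holds regardless of c. ✓
Low-quality: 38 − 6 ≥ 74 − c, so c ≥ 74 − 32 = 42.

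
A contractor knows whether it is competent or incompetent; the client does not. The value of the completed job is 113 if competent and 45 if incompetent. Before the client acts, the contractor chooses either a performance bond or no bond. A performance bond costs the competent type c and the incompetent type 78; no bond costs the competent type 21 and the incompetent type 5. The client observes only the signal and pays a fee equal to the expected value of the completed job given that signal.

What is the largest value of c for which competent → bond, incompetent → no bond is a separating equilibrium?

89

Under separation: bond → competent (pays 113); no bond → incompetent (pays 45).
Incompetent: 45 − 5 = 40 ≥ 113 − 78 = 35. Holds regardless of c. ✓
Competent: 113 − c ≥ 45 − 21, so c ≤ 113 − 24 = 89.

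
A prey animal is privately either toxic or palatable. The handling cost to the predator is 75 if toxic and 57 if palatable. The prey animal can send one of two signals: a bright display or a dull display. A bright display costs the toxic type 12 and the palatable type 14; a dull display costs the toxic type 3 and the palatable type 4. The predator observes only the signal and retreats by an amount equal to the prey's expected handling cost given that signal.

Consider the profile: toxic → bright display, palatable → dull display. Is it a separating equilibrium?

No

If types separate, bright display earns payment 75 and dull display earns 57.
Toxic: bright display gives 75 − 12 = 63; dull display gives 57 − 3 = 54. No deviation. ✓
Palatable: dull display gives 57 − 4 = 53; bright display gives 75 − 14 = 61. Would deviate. ✗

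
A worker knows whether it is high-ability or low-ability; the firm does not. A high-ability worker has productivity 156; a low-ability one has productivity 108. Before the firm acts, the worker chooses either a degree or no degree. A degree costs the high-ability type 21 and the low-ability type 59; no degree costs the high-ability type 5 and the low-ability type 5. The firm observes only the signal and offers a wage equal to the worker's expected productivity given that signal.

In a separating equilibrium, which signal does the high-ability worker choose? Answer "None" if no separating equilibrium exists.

degree

Try high-ability → degree, low-ability → no degree:
  If types separate, degree earns payment 156 and no degree earns 108.
  High-ability: degree gives 156 − 21 = 135; no degree gives 108 − 5 = 103. No deviation. ✓
  Low-ability: no degree gives 108 − 5 = 103; degree gives 156 − 59 = 97. No deviation. ✓
Both hold — the high-ability type sends degree.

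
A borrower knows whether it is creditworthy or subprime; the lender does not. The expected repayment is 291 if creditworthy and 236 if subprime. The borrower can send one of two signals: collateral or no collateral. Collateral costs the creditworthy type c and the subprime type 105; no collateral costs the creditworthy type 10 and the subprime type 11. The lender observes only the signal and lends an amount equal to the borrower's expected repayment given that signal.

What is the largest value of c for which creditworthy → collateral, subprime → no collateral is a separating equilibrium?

65

Under separation: collateral → creditworthy (pays 291); no collateral → subprime (pays 236).
Subprime: 236 − 11 = 225 ≥ 291 − 105 = 186. Holds regardless of c. ✓
Creditworthy: 291 − c ≥ 236 − 10, so c ≤ 291 − 226 = 65.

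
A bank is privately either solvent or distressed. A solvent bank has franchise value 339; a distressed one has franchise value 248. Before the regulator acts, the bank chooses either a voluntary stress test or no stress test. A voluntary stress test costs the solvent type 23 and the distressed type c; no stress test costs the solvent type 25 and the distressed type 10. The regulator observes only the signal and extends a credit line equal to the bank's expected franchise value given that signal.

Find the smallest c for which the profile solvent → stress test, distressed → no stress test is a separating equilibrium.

101

Under separation: stress test → solvent (pays 339); no stress test → distressed (pays 248).
Solvent: 339 − 23 = 316 ≥ 248 − 25 = 223. Holds regardless of c. ✓
Distressed: 248 − 10 ≥ 339 − c, so c ≥ 339 − 238 = 101.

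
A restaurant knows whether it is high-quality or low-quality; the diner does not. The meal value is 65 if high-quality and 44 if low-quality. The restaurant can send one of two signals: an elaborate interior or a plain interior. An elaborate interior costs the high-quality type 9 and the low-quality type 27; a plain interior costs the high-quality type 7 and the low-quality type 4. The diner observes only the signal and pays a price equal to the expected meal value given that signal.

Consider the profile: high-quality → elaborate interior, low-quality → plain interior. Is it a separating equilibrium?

Yes

If types separate, elaborate interior earns payment 65 and plain interior earns 44.
High-quality: elaborate interior gives 65 − 9 = 56; plain interior gives 44 − 7 = 37. No deviation. ✓
Low-quality: plain interior gives 44 − 4 = 40; elaborate interior gives 65 − 27 = 38. No deviation. ✓
Neither type gains from mimicking the other.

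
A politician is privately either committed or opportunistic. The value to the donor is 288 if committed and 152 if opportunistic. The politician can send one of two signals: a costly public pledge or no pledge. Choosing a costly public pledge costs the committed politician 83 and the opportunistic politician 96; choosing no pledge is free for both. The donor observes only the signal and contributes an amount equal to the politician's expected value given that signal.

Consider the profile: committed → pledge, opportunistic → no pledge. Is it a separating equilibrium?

No

Under separation the donor infers type exactly: pledge → committed (pays 288), no pledge → opportunistic (pays 152).
Committed: pledge gives 288 − 83 = 205; no pledge gives 152 − 0 = 152. No deviation. ✓
Opportunistic: no pledge gives 152 − 0 = 152; pledge gives 288 − 96 = 192. Would deviate. ✗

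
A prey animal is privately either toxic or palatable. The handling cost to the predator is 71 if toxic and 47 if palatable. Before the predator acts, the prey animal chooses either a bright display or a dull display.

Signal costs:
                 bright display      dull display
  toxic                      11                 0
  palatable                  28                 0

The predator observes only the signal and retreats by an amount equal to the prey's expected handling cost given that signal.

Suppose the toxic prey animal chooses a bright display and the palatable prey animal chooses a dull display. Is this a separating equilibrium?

Yes

If types separate, bright display earns payment 71 and dull display earns 47.
Toxic: bright display gives 71 − 11 = 60; dull display gives 47 − 0 = 47. No deviation. ✓
Palatable: dull display gives 47 − 0 = 47; bright display gives 71 − 28 = 43. No deviation. ✓
Both incentive constraints hold.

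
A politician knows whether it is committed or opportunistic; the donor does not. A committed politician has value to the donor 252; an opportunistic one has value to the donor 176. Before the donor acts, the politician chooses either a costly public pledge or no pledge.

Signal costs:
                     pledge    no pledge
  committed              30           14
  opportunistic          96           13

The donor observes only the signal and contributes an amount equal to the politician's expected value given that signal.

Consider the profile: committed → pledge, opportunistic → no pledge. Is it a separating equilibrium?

Under separation the donor infers type exactly: pledge → committed (pays 252), no pledge → opportunistic (pays 176).
Committed: pledge gives 252 − 30 = 222; no pledge gives 176 − 14 = 162. No deviation. ✓
Opportunistic: no pledge gives 176 − 13 = 163; pledge gives 252 − 96 = 156. No deviation. ✓
Both incentive constraints hold.

Yes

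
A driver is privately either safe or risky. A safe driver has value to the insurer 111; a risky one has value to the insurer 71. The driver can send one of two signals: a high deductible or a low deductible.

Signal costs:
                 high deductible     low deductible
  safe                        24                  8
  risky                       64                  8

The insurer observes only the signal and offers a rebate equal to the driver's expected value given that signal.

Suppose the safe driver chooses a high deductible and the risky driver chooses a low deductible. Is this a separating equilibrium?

Yes

If types separate, high deductible earns payment 111 and low deductible earns 71.
Safe: high deductible gives 111 − 24 = 87; low deductible gives 71 − 8 = 63. No deviation. ✓
Risky: low deductible gives 71 − 8 = 63; high deductible gives 111 − 64 = 47. No deviation. ✓
Both incentive constraints hold.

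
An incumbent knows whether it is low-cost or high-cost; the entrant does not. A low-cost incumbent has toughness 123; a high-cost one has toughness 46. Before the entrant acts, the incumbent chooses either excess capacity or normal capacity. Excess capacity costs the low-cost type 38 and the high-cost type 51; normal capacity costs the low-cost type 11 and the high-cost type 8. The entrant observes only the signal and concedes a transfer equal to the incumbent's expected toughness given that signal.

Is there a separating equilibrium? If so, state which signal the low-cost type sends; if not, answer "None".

None

Try low-cost → excess capacity, high-cost → normal capacity:
  If types separate, excess capacity earns payment 123 and normal capacity earns 46.
  Low-cost: excess capacity gives 123 − 38 = 85; normal capacity gives 46 − 11 = 35. No deviation. ✓
  High-cost: normal capacity gives 46 − 8 = 38; excess capacity gives 123 − 51 = 72. Would deviate. ✗
Try low-cost → normal capacity, high-cost → excess capacity:
  If types separate, normal capacity earns payment 123 and excess capacity earns 46.
  Low-cost: normal capacity gives 123 − 11 = 112; excess capacity gives 46 − 38 = 8. No deviation. ✓
  High-cost: excess capacity gives 46 − 51 = -5; normal capacity gives 123 − 8 = 115. Would deviate. ✗
Neither assignment is incentive-compatible.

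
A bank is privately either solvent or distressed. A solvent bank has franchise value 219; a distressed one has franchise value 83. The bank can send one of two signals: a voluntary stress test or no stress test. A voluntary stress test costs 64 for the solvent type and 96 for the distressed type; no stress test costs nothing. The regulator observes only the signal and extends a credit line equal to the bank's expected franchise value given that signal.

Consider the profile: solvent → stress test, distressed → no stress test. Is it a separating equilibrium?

Under separation the regulator infers type exactly: stress test → solvent (pays 219), no stress test → distressed (pays 83).
Solvent: stress test gives 219 − 64 = 155; no stress test gives 83 − 0 = 83. No deviation. ✓
Distressed: no stress test gives 83 − 0 = 83; stress test gives 219 − 96 = 123. Would deviate. ✗

No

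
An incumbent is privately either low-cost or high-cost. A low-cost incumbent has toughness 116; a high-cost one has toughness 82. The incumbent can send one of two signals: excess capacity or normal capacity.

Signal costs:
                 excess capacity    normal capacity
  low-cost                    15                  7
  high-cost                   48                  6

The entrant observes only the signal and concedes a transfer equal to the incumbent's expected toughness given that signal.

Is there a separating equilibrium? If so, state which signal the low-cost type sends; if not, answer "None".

Try low-cost → excess capacity, high-cost → normal capacity:
  Under separation the entrant infers type exactly: excess capacity → low-cost (pays 116), normal capacity → high-cost (pays 82).
  Low-cost: excess capacity gives 116 − 15 = 101; normal capacity gives 82 − 7 = 75. No deviation. ✓
  High-cost: normal capacity gives 82 − 6 = 76; excess capacity gives 116 − 48 = 68. No deviation. ✓
Both hold — the low-cost type sends excess capacity.

excess capacity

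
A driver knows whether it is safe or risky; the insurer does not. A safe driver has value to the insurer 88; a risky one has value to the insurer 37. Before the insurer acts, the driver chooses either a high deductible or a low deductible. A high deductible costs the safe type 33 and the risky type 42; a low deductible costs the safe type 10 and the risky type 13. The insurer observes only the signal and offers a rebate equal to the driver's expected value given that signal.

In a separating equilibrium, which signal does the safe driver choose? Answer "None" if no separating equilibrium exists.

Try safe → high deductible, risky → low deductible:
  Under separation the insurer infers type exactly: high deductible → safe (pays 88), low deductible → risky (pays 37).
  Safe: high deductible gives 88 − 33 = 55; low deductible gives 37 − 10 = 27. No deviation. ✓
  Risky: low deductible gives 37 − 13 = 24; high deductible gives 88 − 42 = 46. Would deviate. ✗
Try safe → low deductible, risky → high deductible:
  Under separation the insurer infers type exactly: low deductible → safe (pays 88), high deductible → risky (pays 37).
  Safe: low deductible gives 88 − 10 = 78; high deductible gives 37 − 33 = 4. No deviation. ✓
  Risky: high deductible gives 37 − 42 = -5; low deductible gives 88 − 13 = 75. Would deviate. ✗
Neither assignment is incentive-compatible.

None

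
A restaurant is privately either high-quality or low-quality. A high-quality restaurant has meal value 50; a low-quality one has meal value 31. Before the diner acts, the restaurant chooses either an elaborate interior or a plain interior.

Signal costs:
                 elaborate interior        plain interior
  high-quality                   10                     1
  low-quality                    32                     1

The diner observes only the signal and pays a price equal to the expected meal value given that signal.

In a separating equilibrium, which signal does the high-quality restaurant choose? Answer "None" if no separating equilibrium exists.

Try high-quality → elaborate interior, low-quality → plain interior:
  If types separate, elaborate interior earns payment 50 and plain interior earns 31.
  High-quality: elaborate interior gives 50 − 10 = 40; plain interior gives 31 − 1 = 30. No deviation. ✓
  Low-quality: plain interior gives 31 − 1 = 30; elaborate interior gives 50 − 32 = 18. No deviation. ✓
Both hold — the high-quality type sends elaborate interior.

elaborate interior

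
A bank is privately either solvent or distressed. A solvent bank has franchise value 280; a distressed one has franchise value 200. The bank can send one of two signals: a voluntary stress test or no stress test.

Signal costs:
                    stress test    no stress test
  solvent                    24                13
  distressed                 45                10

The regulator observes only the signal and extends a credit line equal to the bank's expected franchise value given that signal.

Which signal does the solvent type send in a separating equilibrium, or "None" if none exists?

None

Try solvent → stress test, distressed → no stress test:
  If types separate, stress test earns payment 280 and no stress test earns 200.
  Solvent: stress test gives 280 − 24 = 256; no stress test gives 200 − 13 = 187. No deviation. ✓
  Distressed: no stress test gives 200 − 10 = 190; stress test gives 280 − 45 = 235. Would deviate. ✗
Try solvent → no stress test, distressed → stress test:
  If types separate, no stress test earns payment 280 and stress test earns 200.
  Solvent: no stress test gives 280 − 13 = 267; stress test gives 200 − 24 = 176. No deviation. ✓
  Distressed: stress test gives 200 − 45 = 155; no stress test gives 280 − 10 = 270. Would deviate. ✗
Neither assignment is incentive-compatible.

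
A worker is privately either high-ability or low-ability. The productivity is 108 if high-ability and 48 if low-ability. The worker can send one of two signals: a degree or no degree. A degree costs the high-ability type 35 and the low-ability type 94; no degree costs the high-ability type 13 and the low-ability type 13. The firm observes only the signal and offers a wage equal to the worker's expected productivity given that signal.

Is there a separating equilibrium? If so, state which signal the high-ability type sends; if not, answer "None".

Try high-ability → degree, low-ability → no degree:
  If types separate, degree earns payment 108 and no degree earns 48.
  High-ability: degree gives 108 − 35 = 73; no degree gives 48 − 13 = 35. No deviation. ✓
  Low-ability: no degree gives 48 − 13 = 35; degree gives 108 − 94 = 14. No deviation. ✓
Both hold — the high-ability type sends degree.

degree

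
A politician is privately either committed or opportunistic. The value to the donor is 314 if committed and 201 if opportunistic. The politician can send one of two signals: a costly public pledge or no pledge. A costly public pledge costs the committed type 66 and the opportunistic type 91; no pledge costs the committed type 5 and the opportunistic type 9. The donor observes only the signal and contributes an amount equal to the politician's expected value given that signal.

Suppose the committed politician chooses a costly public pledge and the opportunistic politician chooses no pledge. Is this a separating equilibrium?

If types separate, pledge earns payment 314 and no pledge earns 201.
Committed: pledge gives 314 − 66 = 248; no pledge gives 201 − 5 = 196. No deviation. ✓
Opportunistic: no pledge gives 201 − 9 = 192; pledge gives 314 − 91 = 223. Would deviate. ✗

No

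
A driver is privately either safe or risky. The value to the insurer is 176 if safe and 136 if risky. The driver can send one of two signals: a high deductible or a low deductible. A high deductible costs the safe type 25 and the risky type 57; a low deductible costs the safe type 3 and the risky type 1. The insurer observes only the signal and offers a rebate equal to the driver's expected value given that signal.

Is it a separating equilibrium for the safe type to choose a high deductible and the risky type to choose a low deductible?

Yes

If types separate, high deductible earns payment 176 and low deductible earns 136.
Safe: high deductible gives 176 − 25 = 151; low deductible gives 136 − 3 = 133. No deviation. ✓
Risky: low deductible gives 136 − 1 = 135; high deductible gives 176 − 57 = 119. No deviation. ✓
Neither type gains from mimicking the other.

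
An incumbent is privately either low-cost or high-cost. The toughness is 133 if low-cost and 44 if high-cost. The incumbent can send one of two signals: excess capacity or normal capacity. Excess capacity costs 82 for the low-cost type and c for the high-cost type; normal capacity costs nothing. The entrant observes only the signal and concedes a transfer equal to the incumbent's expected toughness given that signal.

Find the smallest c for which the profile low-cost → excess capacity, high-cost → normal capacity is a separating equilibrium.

89

Under separation: excess capacity → low-cost (pays 133); normal capacity → high-cost (pays 44).
Low-cost: 133 − 82 = 51 ≥ 44 − 0 = 44. Holds regardless of c. ✓
High-cost: 44 − 0 ≥ 133 − c, so c ≥ 133 − 44 = 89.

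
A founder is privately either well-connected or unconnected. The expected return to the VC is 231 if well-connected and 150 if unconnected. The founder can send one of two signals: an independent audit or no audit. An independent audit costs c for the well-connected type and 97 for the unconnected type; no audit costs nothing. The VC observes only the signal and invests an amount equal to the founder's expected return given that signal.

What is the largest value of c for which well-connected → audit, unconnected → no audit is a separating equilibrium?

81

Under separation: audit → well-connected (pays 231); no audit → unconnected (pays 150).
Unconnected: 150 − 0 = 150 ≥ 231 − 97 = 134. Holds regardless of c. ✓
Well-connected: 231 − c ≥ 150 − 0, so c ≤ 231 − 150 = 81.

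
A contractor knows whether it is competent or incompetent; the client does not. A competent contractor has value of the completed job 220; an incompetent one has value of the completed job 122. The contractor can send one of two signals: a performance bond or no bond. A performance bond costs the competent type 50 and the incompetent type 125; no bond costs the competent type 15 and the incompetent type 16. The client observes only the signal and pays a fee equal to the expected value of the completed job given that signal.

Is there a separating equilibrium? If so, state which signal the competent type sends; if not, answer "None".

bond

Try competent → bond, incompetent → no bond:
  If types separate, bond earns payment 220 and no bond earns 122.
  Competent: bond gives 220 − 50 = 170; no bond gives 122 − 15 = 107. No deviation. ✓
  Incompetent: no bond gives 122 − 16 = 106; bond gives 220 − 125 = 95. No deviation. ✓
Both hold — the competent type sends bond.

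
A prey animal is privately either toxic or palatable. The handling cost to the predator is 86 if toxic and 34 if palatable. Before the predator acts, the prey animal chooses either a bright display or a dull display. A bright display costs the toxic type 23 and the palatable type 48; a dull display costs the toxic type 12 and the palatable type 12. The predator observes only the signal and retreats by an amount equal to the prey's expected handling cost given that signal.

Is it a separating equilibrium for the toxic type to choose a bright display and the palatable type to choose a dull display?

If types separate, bright display earns payment 86 and dull display earns 34.
Toxic: bright display gives 86 − 23 = 63; dull display gives 34 − 12 = 22. No deviation. ✓
Palatable: dull display gives 34 − 12 = 22; bright display gives 86 − 48 = 38. Would deviate. ✗

No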